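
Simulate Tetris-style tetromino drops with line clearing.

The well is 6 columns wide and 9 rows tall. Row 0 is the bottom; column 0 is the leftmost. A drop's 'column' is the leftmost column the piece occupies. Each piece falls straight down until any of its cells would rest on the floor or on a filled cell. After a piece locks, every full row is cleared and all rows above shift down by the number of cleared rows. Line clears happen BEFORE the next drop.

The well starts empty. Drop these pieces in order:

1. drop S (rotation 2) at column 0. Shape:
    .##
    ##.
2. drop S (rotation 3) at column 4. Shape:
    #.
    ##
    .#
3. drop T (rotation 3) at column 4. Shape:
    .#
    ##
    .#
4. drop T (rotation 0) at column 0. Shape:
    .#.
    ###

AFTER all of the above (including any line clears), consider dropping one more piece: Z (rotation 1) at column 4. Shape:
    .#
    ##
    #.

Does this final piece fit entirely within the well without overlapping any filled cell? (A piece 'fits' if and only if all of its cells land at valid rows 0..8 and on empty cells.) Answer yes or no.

Answer: yes

Derivation:
Drop 1: S rot2 at col 0 lands with bottom-row=0; cleared 0 line(s) (total 0); column heights now [1 2 2 0 0 0], max=2
Drop 2: S rot3 at col 4 lands with bottom-row=0; cleared 0 line(s) (total 0); column heights now [1 2 2 0 3 2], max=3
Drop 3: T rot3 at col 4 lands with bottom-row=2; cleared 0 line(s) (total 0); column heights now [1 2 2 0 4 5], max=5
Drop 4: T rot0 at col 0 lands with bottom-row=2; cleared 0 line(s) (total 0); column heights now [3 4 3 0 4 5], max=5
Test piece Z rot1 at col 4 (width 2): heights before test = [3 4 3 0 4 5]; fits = True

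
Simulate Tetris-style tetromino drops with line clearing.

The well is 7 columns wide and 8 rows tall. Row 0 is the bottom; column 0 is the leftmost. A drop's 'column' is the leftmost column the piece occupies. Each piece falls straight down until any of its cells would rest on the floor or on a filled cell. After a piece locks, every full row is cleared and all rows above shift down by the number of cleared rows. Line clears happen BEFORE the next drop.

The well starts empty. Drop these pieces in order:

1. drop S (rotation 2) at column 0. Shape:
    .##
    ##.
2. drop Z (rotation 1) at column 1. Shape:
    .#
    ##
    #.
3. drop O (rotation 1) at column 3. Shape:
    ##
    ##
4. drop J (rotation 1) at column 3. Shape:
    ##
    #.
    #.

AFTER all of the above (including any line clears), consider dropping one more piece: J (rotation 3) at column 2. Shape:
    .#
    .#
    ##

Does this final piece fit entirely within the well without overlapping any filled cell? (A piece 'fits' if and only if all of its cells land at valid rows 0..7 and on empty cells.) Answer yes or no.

Answer: yes

Derivation:
Drop 1: S rot2 at col 0 lands with bottom-row=0; cleared 0 line(s) (total 0); column heights now [1 2 2 0 0 0 0], max=2
Drop 2: Z rot1 at col 1 lands with bottom-row=2; cleared 0 line(s) (total 0); column heights now [1 4 5 0 0 0 0], max=5
Drop 3: O rot1 at col 3 lands with bottom-row=0; cleared 0 line(s) (total 0); column heights now [1 4 5 2 2 0 0], max=5
Drop 4: J rot1 at col 3 lands with bottom-row=2; cleared 0 line(s) (total 0); column heights now [1 4 5 5 5 0 0], max=5
Test piece J rot3 at col 2 (width 2): heights before test = [1 4 5 5 5 0 0]; fits = True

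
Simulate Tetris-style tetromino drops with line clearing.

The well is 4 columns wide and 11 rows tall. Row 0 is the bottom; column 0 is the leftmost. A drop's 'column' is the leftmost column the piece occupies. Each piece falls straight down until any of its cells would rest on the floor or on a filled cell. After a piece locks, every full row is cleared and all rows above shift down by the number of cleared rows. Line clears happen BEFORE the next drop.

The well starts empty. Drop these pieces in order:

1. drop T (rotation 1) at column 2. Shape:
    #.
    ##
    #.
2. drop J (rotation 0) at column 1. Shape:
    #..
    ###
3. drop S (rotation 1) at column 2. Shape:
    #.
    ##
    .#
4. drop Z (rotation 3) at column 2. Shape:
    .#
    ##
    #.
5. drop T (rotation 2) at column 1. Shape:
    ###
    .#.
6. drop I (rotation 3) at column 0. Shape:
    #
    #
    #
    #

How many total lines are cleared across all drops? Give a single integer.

Drop 1: T rot1 at col 2 lands with bottom-row=0; cleared 0 line(s) (total 0); column heights now [0 0 3 2], max=3
Drop 2: J rot0 at col 1 lands with bottom-row=3; cleared 0 line(s) (total 0); column heights now [0 5 4 4], max=5
Drop 3: S rot1 at col 2 lands with bottom-row=4; cleared 0 line(s) (total 0); column heights now [0 5 7 6], max=7
Drop 4: Z rot3 at col 2 lands with bottom-row=7; cleared 0 line(s) (total 0); column heights now [0 5 9 10], max=10
Drop 5: T rot2 at col 1 lands with bottom-row=9; cleared 0 line(s) (total 0); column heights now [0 11 11 11], max=11
Drop 6: I rot3 at col 0 lands with bottom-row=0; cleared 1 line(s) (total 1); column heights now [3 10 10 10], max=10

Answer: 1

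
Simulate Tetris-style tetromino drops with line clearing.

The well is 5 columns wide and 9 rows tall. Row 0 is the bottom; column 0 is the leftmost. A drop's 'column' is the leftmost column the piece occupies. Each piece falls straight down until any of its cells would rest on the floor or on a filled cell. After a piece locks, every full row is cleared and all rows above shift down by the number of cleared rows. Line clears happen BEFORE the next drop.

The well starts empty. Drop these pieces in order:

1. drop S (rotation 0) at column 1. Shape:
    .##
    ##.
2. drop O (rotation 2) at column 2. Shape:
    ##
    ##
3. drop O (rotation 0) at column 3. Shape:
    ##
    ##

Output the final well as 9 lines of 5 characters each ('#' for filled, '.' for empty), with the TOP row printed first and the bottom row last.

Drop 1: S rot0 at col 1 lands with bottom-row=0; cleared 0 line(s) (total 0); column heights now [0 1 2 2 0], max=2
Drop 2: O rot2 at col 2 lands with bottom-row=2; cleared 0 line(s) (total 0); column heights now [0 1 4 4 0], max=4
Drop 3: O rot0 at col 3 lands with bottom-row=4; cleared 0 line(s) (total 0); column heights now [0 1 4 6 6], max=6

Answer: .....
.....
.....
...##
...##
..##.
..##.
..##.
.##..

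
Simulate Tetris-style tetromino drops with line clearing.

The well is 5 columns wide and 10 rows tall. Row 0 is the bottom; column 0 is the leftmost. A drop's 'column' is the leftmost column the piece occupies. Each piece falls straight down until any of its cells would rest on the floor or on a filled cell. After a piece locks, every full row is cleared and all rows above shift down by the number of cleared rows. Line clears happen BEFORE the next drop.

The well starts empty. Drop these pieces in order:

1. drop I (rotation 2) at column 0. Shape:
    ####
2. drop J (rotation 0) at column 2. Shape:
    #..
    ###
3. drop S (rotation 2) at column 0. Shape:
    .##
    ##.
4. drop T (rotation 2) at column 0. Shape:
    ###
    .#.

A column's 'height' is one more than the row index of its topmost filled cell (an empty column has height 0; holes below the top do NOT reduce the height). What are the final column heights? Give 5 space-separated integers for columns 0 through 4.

Answer: 6 6 6 2 2

Derivation:
Drop 1: I rot2 at col 0 lands with bottom-row=0; cleared 0 line(s) (total 0); column heights now [1 1 1 1 0], max=1
Drop 2: J rot0 at col 2 lands with bottom-row=1; cleared 0 line(s) (total 0); column heights now [1 1 3 2 2], max=3
Drop 3: S rot2 at col 0 lands with bottom-row=2; cleared 0 line(s) (total 0); column heights now [3 4 4 2 2], max=4
Drop 4: T rot2 at col 0 lands with bottom-row=4; cleared 0 line(s) (total 0); column heights now [6 6 6 2 2], max=6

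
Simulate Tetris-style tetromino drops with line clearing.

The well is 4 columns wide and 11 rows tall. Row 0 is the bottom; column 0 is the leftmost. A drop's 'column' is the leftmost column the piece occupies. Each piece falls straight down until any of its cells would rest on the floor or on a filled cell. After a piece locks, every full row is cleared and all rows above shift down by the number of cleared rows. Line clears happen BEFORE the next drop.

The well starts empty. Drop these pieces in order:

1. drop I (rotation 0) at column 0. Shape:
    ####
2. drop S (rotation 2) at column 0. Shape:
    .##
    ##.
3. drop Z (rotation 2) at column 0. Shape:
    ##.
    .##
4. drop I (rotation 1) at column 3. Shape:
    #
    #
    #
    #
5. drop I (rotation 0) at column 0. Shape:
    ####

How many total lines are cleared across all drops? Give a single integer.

Drop 1: I rot0 at col 0 lands with bottom-row=0; cleared 1 line(s) (total 1); column heights now [0 0 0 0], max=0
Drop 2: S rot2 at col 0 lands with bottom-row=0; cleared 0 line(s) (total 1); column heights now [1 2 2 0], max=2
Drop 3: Z rot2 at col 0 lands with bottom-row=2; cleared 0 line(s) (total 1); column heights now [4 4 3 0], max=4
Drop 4: I rot1 at col 3 lands with bottom-row=0; cleared 0 line(s) (total 1); column heights now [4 4 3 4], max=4
Drop 5: I rot0 at col 0 lands with bottom-row=4; cleared 1 line(s) (total 2); column heights now [4 4 3 4], max=4

Answer: 2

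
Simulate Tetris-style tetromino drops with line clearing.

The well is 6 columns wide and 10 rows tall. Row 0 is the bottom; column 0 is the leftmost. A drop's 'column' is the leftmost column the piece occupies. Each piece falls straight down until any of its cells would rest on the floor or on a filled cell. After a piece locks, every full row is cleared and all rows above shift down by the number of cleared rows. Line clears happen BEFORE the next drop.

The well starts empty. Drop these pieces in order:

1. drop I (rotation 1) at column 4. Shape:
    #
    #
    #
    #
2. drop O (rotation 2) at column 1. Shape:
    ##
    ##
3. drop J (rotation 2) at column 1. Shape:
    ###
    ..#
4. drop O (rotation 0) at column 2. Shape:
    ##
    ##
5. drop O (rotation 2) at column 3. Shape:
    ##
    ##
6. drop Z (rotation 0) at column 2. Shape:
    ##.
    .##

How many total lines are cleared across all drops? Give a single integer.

Answer: 0

Derivation:
Drop 1: I rot1 at col 4 lands with bottom-row=0; cleared 0 line(s) (total 0); column heights now [0 0 0 0 4 0], max=4
Drop 2: O rot2 at col 1 lands with bottom-row=0; cleared 0 line(s) (total 0); column heights now [0 2 2 0 4 0], max=4
Drop 3: J rot2 at col 1 lands with bottom-row=1; cleared 0 line(s) (total 0); column heights now [0 3 3 3 4 0], max=4
Drop 4: O rot0 at col 2 lands with bottom-row=3; cleared 0 line(s) (total 0); column heights now [0 3 5 5 4 0], max=5
Drop 5: O rot2 at col 3 lands with bottom-row=5; cleared 0 line(s) (total 0); column heights now [0 3 5 7 7 0], max=7
Drop 6: Z rot0 at col 2 lands with bottom-row=7; cleared 0 line(s) (total 0); column heights now [0 3 9 9 8 0], max=9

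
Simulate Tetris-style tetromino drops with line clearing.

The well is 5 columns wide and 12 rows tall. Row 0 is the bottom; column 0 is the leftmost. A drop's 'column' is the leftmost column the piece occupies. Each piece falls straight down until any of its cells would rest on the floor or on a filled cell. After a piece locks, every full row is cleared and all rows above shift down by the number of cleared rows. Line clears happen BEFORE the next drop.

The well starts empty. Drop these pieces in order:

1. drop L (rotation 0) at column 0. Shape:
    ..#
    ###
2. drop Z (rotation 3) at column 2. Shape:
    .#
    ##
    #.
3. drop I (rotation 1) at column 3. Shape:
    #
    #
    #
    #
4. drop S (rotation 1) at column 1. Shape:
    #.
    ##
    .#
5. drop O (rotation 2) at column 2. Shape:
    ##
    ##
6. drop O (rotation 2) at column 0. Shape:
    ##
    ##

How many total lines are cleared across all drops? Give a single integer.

Answer: 0

Derivation:
Drop 1: L rot0 at col 0 lands with bottom-row=0; cleared 0 line(s) (total 0); column heights now [1 1 2 0 0], max=2
Drop 2: Z rot3 at col 2 lands with bottom-row=2; cleared 0 line(s) (total 0); column heights now [1 1 4 5 0], max=5
Drop 3: I rot1 at col 3 lands with bottom-row=5; cleared 0 line(s) (total 0); column heights now [1 1 4 9 0], max=9
Drop 4: S rot1 at col 1 lands with bottom-row=4; cleared 0 line(s) (total 0); column heights now [1 7 6 9 0], max=9
Drop 5: O rot2 at col 2 lands with bottom-row=9; cleared 0 line(s) (total 0); column heights now [1 7 11 11 0], max=11
Drop 6: O rot2 at col 0 lands with bottom-row=7; cleared 0 line(s) (total 0); column heights now [9 9 11 11 0], max=11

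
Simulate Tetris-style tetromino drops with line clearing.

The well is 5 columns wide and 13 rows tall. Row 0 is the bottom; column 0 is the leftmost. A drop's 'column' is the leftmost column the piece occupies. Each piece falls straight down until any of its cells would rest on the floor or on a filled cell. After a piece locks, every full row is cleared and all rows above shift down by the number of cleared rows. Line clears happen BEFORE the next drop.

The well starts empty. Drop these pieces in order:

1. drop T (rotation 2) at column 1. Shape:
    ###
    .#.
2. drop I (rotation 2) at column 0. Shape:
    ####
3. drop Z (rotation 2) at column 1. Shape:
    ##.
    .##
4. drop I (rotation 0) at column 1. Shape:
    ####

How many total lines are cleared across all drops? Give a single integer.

Drop 1: T rot2 at col 1 lands with bottom-row=0; cleared 0 line(s) (total 0); column heights now [0 2 2 2 0], max=2
Drop 2: I rot2 at col 0 lands with bottom-row=2; cleared 0 line(s) (total 0); column heights now [3 3 3 3 0], max=3
Drop 3: Z rot2 at col 1 lands with bottom-row=3; cleared 0 line(s) (total 0); column heights now [3 5 5 4 0], max=5
Drop 4: I rot0 at col 1 lands with bottom-row=5; cleared 0 line(s) (total 0); column heights now [3 6 6 6 6], max=6

Answer: 0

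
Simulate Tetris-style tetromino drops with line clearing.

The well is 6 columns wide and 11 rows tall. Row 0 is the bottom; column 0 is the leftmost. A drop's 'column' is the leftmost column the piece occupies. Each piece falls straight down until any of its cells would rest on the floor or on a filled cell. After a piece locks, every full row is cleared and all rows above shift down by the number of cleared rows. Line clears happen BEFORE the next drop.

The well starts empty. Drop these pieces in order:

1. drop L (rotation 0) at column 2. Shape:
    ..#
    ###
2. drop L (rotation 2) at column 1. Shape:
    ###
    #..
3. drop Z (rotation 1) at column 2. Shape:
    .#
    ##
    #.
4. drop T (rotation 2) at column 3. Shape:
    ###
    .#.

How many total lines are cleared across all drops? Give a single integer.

Drop 1: L rot0 at col 2 lands with bottom-row=0; cleared 0 line(s) (total 0); column heights now [0 0 1 1 2 0], max=2
Drop 2: L rot2 at col 1 lands with bottom-row=0; cleared 0 line(s) (total 0); column heights now [0 2 2 2 2 0], max=2
Drop 3: Z rot1 at col 2 lands with bottom-row=2; cleared 0 line(s) (total 0); column heights now [0 2 4 5 2 0], max=5
Drop 4: T rot2 at col 3 lands with bottom-row=4; cleared 0 line(s) (total 0); column heights now [0 2 4 6 6 6], max=6

Answer: 0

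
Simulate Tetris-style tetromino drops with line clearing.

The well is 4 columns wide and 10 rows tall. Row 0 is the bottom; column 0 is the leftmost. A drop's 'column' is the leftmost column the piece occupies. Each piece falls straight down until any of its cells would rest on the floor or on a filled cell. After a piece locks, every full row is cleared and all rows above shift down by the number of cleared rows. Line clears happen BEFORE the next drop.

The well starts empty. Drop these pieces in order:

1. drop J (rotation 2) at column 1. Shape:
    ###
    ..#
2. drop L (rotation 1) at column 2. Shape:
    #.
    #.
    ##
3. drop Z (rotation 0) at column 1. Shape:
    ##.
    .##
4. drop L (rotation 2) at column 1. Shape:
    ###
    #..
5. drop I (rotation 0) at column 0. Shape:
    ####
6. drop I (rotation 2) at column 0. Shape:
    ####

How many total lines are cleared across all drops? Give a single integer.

Drop 1: J rot2 at col 1 lands with bottom-row=0; cleared 0 line(s) (total 0); column heights now [0 2 2 2], max=2
Drop 2: L rot1 at col 2 lands with bottom-row=2; cleared 0 line(s) (total 0); column heights now [0 2 5 3], max=5
Drop 3: Z rot0 at col 1 lands with bottom-row=5; cleared 0 line(s) (total 0); column heights now [0 7 7 6], max=7
Drop 4: L rot2 at col 1 lands with bottom-row=7; cleared 0 line(s) (total 0); column heights now [0 9 9 9], max=9
Drop 5: I rot0 at col 0 lands with bottom-row=9; cleared 1 line(s) (total 1); column heights now [0 9 9 9], max=9
Drop 6: I rot2 at col 0 lands with bottom-row=9; cleared 1 line(s) (total 2); column heights now [0 9 9 9], max=9

Answer: 2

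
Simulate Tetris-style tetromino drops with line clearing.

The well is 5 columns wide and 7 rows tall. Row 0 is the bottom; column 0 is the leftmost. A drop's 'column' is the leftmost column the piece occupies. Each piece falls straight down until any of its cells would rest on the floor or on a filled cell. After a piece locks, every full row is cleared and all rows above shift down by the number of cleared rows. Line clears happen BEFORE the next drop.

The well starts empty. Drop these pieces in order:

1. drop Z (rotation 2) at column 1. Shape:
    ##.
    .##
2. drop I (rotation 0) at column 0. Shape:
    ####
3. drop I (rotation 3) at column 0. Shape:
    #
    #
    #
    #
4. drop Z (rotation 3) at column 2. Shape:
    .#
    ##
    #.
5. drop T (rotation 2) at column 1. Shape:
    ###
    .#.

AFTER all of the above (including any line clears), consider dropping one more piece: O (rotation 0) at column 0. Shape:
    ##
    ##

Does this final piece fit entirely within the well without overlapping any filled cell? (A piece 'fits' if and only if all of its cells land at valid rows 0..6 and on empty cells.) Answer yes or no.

Answer: no

Derivation:
Drop 1: Z rot2 at col 1 lands with bottom-row=0; cleared 0 line(s) (total 0); column heights now [0 2 2 1 0], max=2
Drop 2: I rot0 at col 0 lands with bottom-row=2; cleared 0 line(s) (total 0); column heights now [3 3 3 3 0], max=3
Drop 3: I rot3 at col 0 lands with bottom-row=3; cleared 0 line(s) (total 0); column heights now [7 3 3 3 0], max=7
Drop 4: Z rot3 at col 2 lands with bottom-row=3; cleared 0 line(s) (total 0); column heights now [7 3 5 6 0], max=7
Drop 5: T rot2 at col 1 lands with bottom-row=5; cleared 0 line(s) (total 0); column heights now [7 7 7 7 0], max=7
Test piece O rot0 at col 0 (width 2): heights before test = [7 7 7 7 0]; fits = False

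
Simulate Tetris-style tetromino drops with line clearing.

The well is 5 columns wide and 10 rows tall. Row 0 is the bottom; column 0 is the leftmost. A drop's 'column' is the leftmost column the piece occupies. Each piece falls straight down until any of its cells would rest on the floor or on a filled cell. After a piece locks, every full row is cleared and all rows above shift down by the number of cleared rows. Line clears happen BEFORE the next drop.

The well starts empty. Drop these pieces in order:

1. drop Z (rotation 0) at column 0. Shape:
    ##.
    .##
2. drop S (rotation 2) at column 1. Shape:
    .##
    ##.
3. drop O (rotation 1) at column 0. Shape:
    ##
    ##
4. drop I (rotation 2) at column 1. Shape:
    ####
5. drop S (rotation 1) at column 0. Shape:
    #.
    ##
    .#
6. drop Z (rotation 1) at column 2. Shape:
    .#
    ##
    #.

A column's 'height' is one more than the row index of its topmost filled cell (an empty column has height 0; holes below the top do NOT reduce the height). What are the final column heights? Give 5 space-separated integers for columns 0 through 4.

Answer: 9 8 8 9 6

Derivation:
Drop 1: Z rot0 at col 0 lands with bottom-row=0; cleared 0 line(s) (total 0); column heights now [2 2 1 0 0], max=2
Drop 2: S rot2 at col 1 lands with bottom-row=2; cleared 0 line(s) (total 0); column heights now [2 3 4 4 0], max=4
Drop 3: O rot1 at col 0 lands with bottom-row=3; cleared 0 line(s) (total 0); column heights now [5 5 4 4 0], max=5
Drop 4: I rot2 at col 1 lands with bottom-row=5; cleared 0 line(s) (total 0); column heights now [5 6 6 6 6], max=6
Drop 5: S rot1 at col 0 lands with bottom-row=6; cleared 0 line(s) (total 0); column heights now [9 8 6 6 6], max=9
Drop 6: Z rot1 at col 2 lands with bottom-row=6; cleared 0 line(s) (total 0); column heights now [9 8 8 9 6], max=9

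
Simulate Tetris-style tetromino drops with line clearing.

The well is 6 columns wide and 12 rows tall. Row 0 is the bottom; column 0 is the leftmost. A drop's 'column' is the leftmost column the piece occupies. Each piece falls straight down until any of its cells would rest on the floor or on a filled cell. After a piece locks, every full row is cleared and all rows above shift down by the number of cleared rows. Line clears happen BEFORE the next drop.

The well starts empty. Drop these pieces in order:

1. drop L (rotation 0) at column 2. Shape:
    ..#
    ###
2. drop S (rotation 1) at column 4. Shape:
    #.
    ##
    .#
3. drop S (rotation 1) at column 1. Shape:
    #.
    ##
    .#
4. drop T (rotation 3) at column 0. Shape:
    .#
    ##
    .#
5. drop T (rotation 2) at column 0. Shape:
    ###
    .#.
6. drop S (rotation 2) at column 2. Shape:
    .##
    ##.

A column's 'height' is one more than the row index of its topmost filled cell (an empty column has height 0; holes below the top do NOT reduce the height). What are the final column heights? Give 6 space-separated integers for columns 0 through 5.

Answer: 9 9 10 11 11 3

Derivation:
Drop 1: L rot0 at col 2 lands with bottom-row=0; cleared 0 line(s) (total 0); column heights now [0 0 1 1 2 0], max=2
Drop 2: S rot1 at col 4 lands with bottom-row=1; cleared 0 line(s) (total 0); column heights now [0 0 1 1 4 3], max=4
Drop 3: S rot1 at col 1 lands with bottom-row=1; cleared 0 line(s) (total 0); column heights now [0 4 3 1 4 3], max=4
Drop 4: T rot3 at col 0 lands with bottom-row=4; cleared 0 line(s) (total 0); column heights now [6 7 3 1 4 3], max=7
Drop 5: T rot2 at col 0 lands with bottom-row=7; cleared 0 line(s) (total 0); column heights now [9 9 9 1 4 3], max=9
Drop 6: S rot2 at col 2 lands with bottom-row=9; cleared 0 line(s) (total 0); column heights now [9 9 10 11 11 3], max=11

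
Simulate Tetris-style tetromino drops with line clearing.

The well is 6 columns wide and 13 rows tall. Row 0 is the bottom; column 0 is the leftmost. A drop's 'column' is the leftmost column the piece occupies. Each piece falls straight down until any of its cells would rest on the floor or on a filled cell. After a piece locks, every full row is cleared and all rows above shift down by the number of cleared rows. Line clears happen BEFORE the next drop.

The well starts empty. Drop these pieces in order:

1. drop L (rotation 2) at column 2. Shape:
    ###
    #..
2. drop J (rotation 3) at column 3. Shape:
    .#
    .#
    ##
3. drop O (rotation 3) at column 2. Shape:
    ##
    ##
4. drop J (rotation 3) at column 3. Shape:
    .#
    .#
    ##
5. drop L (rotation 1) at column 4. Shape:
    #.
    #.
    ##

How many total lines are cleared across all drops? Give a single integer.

Drop 1: L rot2 at col 2 lands with bottom-row=0; cleared 0 line(s) (total 0); column heights now [0 0 2 2 2 0], max=2
Drop 2: J rot3 at col 3 lands with bottom-row=2; cleared 0 line(s) (total 0); column heights now [0 0 2 3 5 0], max=5
Drop 3: O rot3 at col 2 lands with bottom-row=3; cleared 0 line(s) (total 0); column heights now [0 0 5 5 5 0], max=5
Drop 4: J rot3 at col 3 lands with bottom-row=5; cleared 0 line(s) (total 0); column heights now [0 0 5 6 8 0], max=8
Drop 5: L rot1 at col 4 lands with bottom-row=8; cleared 0 line(s) (total 0); column heights now [0 0 5 6 11 9], max=11

Answer: 0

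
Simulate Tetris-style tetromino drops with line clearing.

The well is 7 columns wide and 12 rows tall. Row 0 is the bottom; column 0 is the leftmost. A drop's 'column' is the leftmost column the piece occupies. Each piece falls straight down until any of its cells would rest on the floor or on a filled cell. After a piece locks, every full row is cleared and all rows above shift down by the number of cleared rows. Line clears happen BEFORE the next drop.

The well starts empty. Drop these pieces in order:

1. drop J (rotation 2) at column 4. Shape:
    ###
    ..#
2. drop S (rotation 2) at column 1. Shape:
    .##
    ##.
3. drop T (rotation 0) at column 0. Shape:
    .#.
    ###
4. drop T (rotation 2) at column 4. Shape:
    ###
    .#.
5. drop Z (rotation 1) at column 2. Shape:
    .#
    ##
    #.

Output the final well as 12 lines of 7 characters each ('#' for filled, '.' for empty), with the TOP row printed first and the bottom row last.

Answer: .......
.......
.......
.......
.......
.......
...#...
..##...
.##.###
###..#.
..#####
.##...#

Derivation:
Drop 1: J rot2 at col 4 lands with bottom-row=0; cleared 0 line(s) (total 0); column heights now [0 0 0 0 2 2 2], max=2
Drop 2: S rot2 at col 1 lands with bottom-row=0; cleared 0 line(s) (total 0); column heights now [0 1 2 2 2 2 2], max=2
Drop 3: T rot0 at col 0 lands with bottom-row=2; cleared 0 line(s) (total 0); column heights now [3 4 3 2 2 2 2], max=4
Drop 4: T rot2 at col 4 lands with bottom-row=2; cleared 0 line(s) (total 0); column heights now [3 4 3 2 4 4 4], max=4
Drop 5: Z rot1 at col 2 lands with bottom-row=3; cleared 0 line(s) (total 0); column heights now [3 4 5 6 4 4 4], max=6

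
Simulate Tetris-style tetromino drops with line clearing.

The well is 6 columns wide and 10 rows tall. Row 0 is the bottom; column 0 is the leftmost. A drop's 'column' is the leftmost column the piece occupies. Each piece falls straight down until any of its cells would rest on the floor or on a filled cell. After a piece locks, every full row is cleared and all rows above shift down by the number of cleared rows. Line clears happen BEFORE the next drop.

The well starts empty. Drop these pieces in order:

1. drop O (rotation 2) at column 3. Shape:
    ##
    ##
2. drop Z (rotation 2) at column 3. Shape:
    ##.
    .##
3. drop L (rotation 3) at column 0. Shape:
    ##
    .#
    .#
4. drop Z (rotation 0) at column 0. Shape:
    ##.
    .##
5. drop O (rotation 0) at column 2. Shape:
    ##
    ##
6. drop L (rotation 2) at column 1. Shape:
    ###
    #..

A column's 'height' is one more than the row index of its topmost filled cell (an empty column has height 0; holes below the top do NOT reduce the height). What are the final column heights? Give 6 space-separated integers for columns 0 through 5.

Answer: 5 7 7 7 4 3

Derivation:
Drop 1: O rot2 at col 3 lands with bottom-row=0; cleared 0 line(s) (total 0); column heights now [0 0 0 2 2 0], max=2
Drop 2: Z rot2 at col 3 lands with bottom-row=2; cleared 0 line(s) (total 0); column heights now [0 0 0 4 4 3], max=4
Drop 3: L rot3 at col 0 lands with bottom-row=0; cleared 0 line(s) (total 0); column heights now [3 3 0 4 4 3], max=4
Drop 4: Z rot0 at col 0 lands with bottom-row=3; cleared 0 line(s) (total 0); column heights now [5 5 4 4 4 3], max=5
Drop 5: O rot0 at col 2 lands with bottom-row=4; cleared 0 line(s) (total 0); column heights now [5 5 6 6 4 3], max=6
Drop 6: L rot2 at col 1 lands with bottom-row=5; cleared 0 line(s) (total 0); column heights now [5 7 7 7 4 3], max=7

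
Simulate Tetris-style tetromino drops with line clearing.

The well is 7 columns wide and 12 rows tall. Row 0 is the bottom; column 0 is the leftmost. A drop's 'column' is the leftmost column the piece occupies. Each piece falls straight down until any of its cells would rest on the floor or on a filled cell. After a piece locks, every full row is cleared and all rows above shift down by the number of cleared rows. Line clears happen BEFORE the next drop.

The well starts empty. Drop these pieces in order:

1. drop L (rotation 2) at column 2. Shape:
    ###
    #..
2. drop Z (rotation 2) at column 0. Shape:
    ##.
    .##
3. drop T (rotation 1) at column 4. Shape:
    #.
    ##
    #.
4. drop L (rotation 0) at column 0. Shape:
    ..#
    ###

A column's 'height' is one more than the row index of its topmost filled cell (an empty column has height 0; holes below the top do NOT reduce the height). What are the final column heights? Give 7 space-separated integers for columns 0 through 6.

Drop 1: L rot2 at col 2 lands with bottom-row=0; cleared 0 line(s) (total 0); column heights now [0 0 2 2 2 0 0], max=2
Drop 2: Z rot2 at col 0 lands with bottom-row=2; cleared 0 line(s) (total 0); column heights now [4 4 3 2 2 0 0], max=4
Drop 3: T rot1 at col 4 lands with bottom-row=2; cleared 0 line(s) (total 0); column heights now [4 4 3 2 5 4 0], max=5
Drop 4: L rot0 at col 0 lands with bottom-row=4; cleared 0 line(s) (total 0); column heights now [5 5 6 2 5 4 0], max=6

Answer: 5 5 6 2 5 4 0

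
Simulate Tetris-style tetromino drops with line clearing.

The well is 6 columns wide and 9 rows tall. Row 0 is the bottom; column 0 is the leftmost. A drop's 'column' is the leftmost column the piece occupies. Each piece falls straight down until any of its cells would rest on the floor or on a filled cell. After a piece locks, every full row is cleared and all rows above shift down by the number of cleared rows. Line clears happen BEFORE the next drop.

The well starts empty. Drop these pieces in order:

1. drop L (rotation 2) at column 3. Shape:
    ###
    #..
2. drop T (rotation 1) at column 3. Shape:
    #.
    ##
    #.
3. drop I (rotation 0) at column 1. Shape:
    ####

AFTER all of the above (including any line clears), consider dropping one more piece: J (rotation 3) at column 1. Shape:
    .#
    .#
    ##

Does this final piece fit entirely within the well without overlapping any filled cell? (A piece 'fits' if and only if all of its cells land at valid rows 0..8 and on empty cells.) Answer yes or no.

Drop 1: L rot2 at col 3 lands with bottom-row=0; cleared 0 line(s) (total 0); column heights now [0 0 0 2 2 2], max=2
Drop 2: T rot1 at col 3 lands with bottom-row=2; cleared 0 line(s) (total 0); column heights now [0 0 0 5 4 2], max=5
Drop 3: I rot0 at col 1 lands with bottom-row=5; cleared 0 line(s) (total 0); column heights now [0 6 6 6 6 2], max=6
Test piece J rot3 at col 1 (width 2): heights before test = [0 6 6 6 6 2]; fits = True

Answer: yes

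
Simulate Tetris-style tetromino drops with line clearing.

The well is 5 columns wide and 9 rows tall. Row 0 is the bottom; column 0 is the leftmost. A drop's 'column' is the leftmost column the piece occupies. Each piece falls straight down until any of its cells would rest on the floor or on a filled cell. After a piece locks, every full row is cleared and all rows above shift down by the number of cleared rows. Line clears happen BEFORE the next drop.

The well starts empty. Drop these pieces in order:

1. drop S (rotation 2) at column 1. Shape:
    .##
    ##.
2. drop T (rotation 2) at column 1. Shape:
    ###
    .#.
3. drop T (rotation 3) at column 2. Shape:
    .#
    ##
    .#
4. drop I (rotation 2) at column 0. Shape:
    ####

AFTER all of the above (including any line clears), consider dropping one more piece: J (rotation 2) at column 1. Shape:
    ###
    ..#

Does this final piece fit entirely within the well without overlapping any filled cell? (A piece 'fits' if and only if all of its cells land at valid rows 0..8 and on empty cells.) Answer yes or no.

Drop 1: S rot2 at col 1 lands with bottom-row=0; cleared 0 line(s) (total 0); column heights now [0 1 2 2 0], max=2
Drop 2: T rot2 at col 1 lands with bottom-row=2; cleared 0 line(s) (total 0); column heights now [0 4 4 4 0], max=4
Drop 3: T rot3 at col 2 lands with bottom-row=4; cleared 0 line(s) (total 0); column heights now [0 4 6 7 0], max=7
Drop 4: I rot2 at col 0 lands with bottom-row=7; cleared 0 line(s) (total 0); column heights now [8 8 8 8 0], max=8
Test piece J rot2 at col 1 (width 3): heights before test = [8 8 8 8 0]; fits = False

Answer: no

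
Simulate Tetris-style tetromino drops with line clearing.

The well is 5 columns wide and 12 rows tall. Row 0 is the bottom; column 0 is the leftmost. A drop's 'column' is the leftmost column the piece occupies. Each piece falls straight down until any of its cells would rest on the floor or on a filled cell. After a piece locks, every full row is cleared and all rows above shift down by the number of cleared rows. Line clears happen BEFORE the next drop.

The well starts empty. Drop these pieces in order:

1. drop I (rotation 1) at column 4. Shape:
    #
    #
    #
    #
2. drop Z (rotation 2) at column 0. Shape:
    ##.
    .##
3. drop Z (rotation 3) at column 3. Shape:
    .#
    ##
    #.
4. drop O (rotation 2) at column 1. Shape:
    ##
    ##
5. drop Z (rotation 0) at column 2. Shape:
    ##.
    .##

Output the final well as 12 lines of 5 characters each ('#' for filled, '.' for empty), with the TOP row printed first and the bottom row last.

Drop 1: I rot1 at col 4 lands with bottom-row=0; cleared 0 line(s) (total 0); column heights now [0 0 0 0 4], max=4
Drop 2: Z rot2 at col 0 lands with bottom-row=0; cleared 0 line(s) (total 0); column heights now [2 2 1 0 4], max=4
Drop 3: Z rot3 at col 3 lands with bottom-row=3; cleared 0 line(s) (total 0); column heights now [2 2 1 5 6], max=6
Drop 4: O rot2 at col 1 lands with bottom-row=2; cleared 0 line(s) (total 0); column heights now [2 4 4 5 6], max=6
Drop 5: Z rot0 at col 2 lands with bottom-row=6; cleared 0 line(s) (total 0); column heights now [2 4 8 8 7], max=8

Answer: .....
.....
.....
.....
..##.
...##
....#
...##
.####
.##.#
##..#
.##.#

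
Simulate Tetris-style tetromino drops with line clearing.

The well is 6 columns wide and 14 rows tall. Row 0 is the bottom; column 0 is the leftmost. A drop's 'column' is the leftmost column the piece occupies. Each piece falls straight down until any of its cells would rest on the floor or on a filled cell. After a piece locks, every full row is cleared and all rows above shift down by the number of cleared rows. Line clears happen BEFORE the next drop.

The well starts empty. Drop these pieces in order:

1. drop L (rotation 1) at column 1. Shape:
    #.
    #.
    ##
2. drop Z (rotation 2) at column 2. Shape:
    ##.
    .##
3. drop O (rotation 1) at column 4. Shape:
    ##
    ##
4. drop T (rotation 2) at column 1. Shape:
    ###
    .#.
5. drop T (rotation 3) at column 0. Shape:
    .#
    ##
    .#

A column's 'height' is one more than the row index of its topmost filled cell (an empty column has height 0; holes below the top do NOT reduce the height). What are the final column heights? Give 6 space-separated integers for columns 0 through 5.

Answer: 6 7 4 4 3 3

Derivation:
Drop 1: L rot1 at col 1 lands with bottom-row=0; cleared 0 line(s) (total 0); column heights now [0 3 1 0 0 0], max=3
Drop 2: Z rot2 at col 2 lands with bottom-row=0; cleared 0 line(s) (total 0); column heights now [0 3 2 2 1 0], max=3
Drop 3: O rot1 at col 4 lands with bottom-row=1; cleared 0 line(s) (total 0); column heights now [0 3 2 2 3 3], max=3
Drop 4: T rot2 at col 1 lands with bottom-row=2; cleared 0 line(s) (total 0); column heights now [0 4 4 4 3 3], max=4
Drop 5: T rot3 at col 0 lands with bottom-row=4; cleared 0 line(s) (total 0); column heights now [6 7 4 4 3 3], max=7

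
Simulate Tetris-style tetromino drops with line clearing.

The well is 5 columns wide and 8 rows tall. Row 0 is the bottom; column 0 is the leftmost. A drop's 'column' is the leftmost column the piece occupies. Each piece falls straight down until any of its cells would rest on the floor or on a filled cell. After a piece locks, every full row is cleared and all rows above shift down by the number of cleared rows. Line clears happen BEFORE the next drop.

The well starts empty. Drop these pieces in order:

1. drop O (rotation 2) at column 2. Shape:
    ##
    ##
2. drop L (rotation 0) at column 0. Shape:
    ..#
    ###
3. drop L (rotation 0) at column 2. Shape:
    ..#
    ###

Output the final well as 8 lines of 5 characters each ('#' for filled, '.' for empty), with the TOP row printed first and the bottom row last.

Answer: .....
.....
....#
..###
..#..
###..
..##.
..##.

Derivation:
Drop 1: O rot2 at col 2 lands with bottom-row=0; cleared 0 line(s) (total 0); column heights now [0 0 2 2 0], max=2
Drop 2: L rot0 at col 0 lands with bottom-row=2; cleared 0 line(s) (total 0); column heights now [3 3 4 2 0], max=4
Drop 3: L rot0 at col 2 lands with bottom-row=4; cleared 0 line(s) (total 0); column heights now [3 3 5 5 6], max=6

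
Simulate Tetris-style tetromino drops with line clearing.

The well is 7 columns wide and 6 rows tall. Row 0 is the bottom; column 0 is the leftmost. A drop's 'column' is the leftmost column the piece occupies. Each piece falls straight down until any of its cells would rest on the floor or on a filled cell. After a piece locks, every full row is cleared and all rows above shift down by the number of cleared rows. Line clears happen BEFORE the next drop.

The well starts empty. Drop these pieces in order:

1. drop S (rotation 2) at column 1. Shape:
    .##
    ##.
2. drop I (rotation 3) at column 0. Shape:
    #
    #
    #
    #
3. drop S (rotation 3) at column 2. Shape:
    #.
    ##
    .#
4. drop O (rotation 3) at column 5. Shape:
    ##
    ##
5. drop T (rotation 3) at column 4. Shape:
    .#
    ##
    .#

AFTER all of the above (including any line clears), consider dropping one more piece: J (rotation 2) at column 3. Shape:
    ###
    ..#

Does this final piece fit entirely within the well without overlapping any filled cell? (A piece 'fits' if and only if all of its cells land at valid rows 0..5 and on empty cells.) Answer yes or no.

Answer: no

Derivation:
Drop 1: S rot2 at col 1 lands with bottom-row=0; cleared 0 line(s) (total 0); column heights now [0 1 2 2 0 0 0], max=2
Drop 2: I rot3 at col 0 lands with bottom-row=0; cleared 0 line(s) (total 0); column heights now [4 1 2 2 0 0 0], max=4
Drop 3: S rot3 at col 2 lands with bottom-row=2; cleared 0 line(s) (total 0); column heights now [4 1 5 4 0 0 0], max=5
Drop 4: O rot3 at col 5 lands with bottom-row=0; cleared 0 line(s) (total 0); column heights now [4 1 5 4 0 2 2], max=5
Drop 5: T rot3 at col 4 lands with bottom-row=2; cleared 0 line(s) (total 0); column heights now [4 1 5 4 4 5 2], max=5
Test piece J rot2 at col 3 (width 3): heights before test = [4 1 5 4 4 5 2]; fits = False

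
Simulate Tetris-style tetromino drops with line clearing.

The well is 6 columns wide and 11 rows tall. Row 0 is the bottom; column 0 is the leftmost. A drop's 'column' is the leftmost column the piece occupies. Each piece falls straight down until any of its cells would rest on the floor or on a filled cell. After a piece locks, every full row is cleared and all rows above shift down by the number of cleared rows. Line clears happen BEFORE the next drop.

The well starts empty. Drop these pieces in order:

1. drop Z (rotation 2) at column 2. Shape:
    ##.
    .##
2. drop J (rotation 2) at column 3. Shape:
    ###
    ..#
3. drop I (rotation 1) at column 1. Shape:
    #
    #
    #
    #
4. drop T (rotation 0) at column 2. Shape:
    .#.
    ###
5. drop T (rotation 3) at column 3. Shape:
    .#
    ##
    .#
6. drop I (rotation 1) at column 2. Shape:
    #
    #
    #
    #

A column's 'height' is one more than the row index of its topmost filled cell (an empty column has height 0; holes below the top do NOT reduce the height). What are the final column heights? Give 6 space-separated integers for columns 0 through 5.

Answer: 0 4 8 6 7 3

Derivation:
Drop 1: Z rot2 at col 2 lands with bottom-row=0; cleared 0 line(s) (total 0); column heights now [0 0 2 2 1 0], max=2
Drop 2: J rot2 at col 3 lands with bottom-row=1; cleared 0 line(s) (total 0); column heights now [0 0 2 3 3 3], max=3
Drop 3: I rot1 at col 1 lands with bottom-row=0; cleared 0 line(s) (total 0); column heights now [0 4 2 3 3 3], max=4
Drop 4: T rot0 at col 2 lands with bottom-row=3; cleared 0 line(s) (total 0); column heights now [0 4 4 5 4 3], max=5
Drop 5: T rot3 at col 3 lands with bottom-row=4; cleared 0 line(s) (total 0); column heights now [0 4 4 6 7 3], max=7
Drop 6: I rot1 at col 2 lands with bottom-row=4; cleared 0 line(s) (total 0); column heights now [0 4 8 6 7 3], max=8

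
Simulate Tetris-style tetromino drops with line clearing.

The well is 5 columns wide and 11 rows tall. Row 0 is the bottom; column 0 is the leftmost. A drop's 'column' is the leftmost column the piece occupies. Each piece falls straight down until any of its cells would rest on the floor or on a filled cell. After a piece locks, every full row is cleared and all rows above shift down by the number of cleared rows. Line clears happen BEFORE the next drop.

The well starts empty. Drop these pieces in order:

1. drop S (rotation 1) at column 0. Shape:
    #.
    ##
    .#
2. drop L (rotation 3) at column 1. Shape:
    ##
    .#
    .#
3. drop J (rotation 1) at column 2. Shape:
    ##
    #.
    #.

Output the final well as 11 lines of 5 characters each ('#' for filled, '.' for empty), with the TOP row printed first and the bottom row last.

Answer: .....
.....
.....
.....
.....
..##.
..#..
..#..
###..
###..
.##..

Derivation:
Drop 1: S rot1 at col 0 lands with bottom-row=0; cleared 0 line(s) (total 0); column heights now [3 2 0 0 0], max=3
Drop 2: L rot3 at col 1 lands with bottom-row=0; cleared 0 line(s) (total 0); column heights now [3 3 3 0 0], max=3
Drop 3: J rot1 at col 2 lands with bottom-row=3; cleared 0 line(s) (total 0); column heights now [3 3 6 6 0], max=6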